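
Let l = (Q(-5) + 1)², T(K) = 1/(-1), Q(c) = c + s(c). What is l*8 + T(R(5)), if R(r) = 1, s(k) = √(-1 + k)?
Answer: 79 - 64*I*√6 ≈ 79.0 - 156.77*I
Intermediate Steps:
Q(c) = c + √(-1 + c)
T(K) = -1
l = (-4 + I*√6)² (l = ((-5 + √(-1 - 5)) + 1)² = ((-5 + √(-6)) + 1)² = ((-5 + I*√6) + 1)² = (-4 + I*√6)² ≈ 10.0 - 19.596*I)
l*8 + T(R(5)) = (4 - I*√6)²*8 - 1 = 8*(4 - I*√6)² - 1 = -1 + 8*(4 - I*√6)²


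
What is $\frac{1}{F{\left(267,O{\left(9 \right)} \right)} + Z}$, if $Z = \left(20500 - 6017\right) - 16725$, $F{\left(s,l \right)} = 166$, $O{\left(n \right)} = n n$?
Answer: $- \frac{1}{2076} \approx -0.0004817$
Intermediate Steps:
$O{\left(n \right)} = n^{2}$
$Z = -2242$ ($Z = 14483 - 16725 = -2242$)
$\frac{1}{F{\left(267,O{\left(9 \right)} \right)} + Z} = \frac{1}{166 - 2242} = \frac{1}{-2076} = - \frac{1}{2076}$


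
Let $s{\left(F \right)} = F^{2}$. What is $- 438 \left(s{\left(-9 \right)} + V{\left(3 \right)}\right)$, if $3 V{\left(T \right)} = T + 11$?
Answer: $-37522$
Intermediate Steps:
$V{\left(T \right)} = \frac{11}{3} + \frac{T}{3}$ ($V{\left(T \right)} = \frac{T + 11}{3} = \frac{11 + T}{3} = \frac{11}{3} + \frac{T}{3}$)
$- 438 \left(s{\left(-9 \right)} + V{\left(3 \right)}\right) = - 438 \left(\left(-9\right)^{2} + \left(\frac{11}{3} + \frac{1}{3} \cdot 3\right)\right) = - 438 \left(81 + \left(\frac{11}{3} + 1\right)\right) = - 438 \left(81 + \frac{14}{3}\right) = \left(-438\right) \frac{257}{3} = -37522$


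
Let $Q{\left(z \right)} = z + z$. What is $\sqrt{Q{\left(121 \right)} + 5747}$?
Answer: $\sqrt{5989} \approx 77.389$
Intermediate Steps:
$Q{\left(z \right)} = 2 z$
$\sqrt{Q{\left(121 \right)} + 5747} = \sqrt{2 \cdot 121 + 5747} = \sqrt{242 + 5747} = \sqrt{5989}$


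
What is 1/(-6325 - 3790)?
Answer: -1/10115 ≈ -9.8863e-5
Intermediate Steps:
1/(-6325 - 3790) = 1/(-10115) = -1/10115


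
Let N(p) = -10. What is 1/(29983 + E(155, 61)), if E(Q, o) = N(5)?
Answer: 1/29973 ≈ 3.3363e-5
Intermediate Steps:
E(Q, o) = -10
1/(29983 + E(155, 61)) = 1/(29983 - 10) = 1/29973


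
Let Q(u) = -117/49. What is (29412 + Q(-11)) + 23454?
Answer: 2590317/49 ≈ 52864.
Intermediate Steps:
Q(u) = -117/49 (Q(u) = -117*1/49 = -117/49)
(29412 + Q(-11)) + 23454 = (29412 - 117/49) + 23454 = 1441071/49 + 23454 = 2590317/49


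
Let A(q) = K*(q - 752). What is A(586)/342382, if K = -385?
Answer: 31955/171191 ≈ 0.18666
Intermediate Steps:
A(q) = 289520 - 385*q (A(q) = -385*(q - 752) = -385*(-752 + q) = 289520 - 385*q)
A(586)/342382 = (289520 - 385*586)/342382 = (289520 - 225610)*(1/342382) = 63910*(1/342382) = 31955/171191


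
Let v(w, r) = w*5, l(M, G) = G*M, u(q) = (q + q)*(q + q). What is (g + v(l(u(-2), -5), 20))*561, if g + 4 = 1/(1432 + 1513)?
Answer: -667466019/2945 ≈ -2.2664e+5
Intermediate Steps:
g = -11779/2945 (g = -4 + 1/(1432 + 1513) = -4 + 1/2945 = -11779/2945 ≈ -3.9997)
u(q) = 4*q**2 (u(q) = (2*q)*(2*q) = 4*q**2)
v(w, r) = 5*w
(g + v(l(u(-2), -5), 20))*561 = (-11779/2945 + 5*(-20*(-2)**2))*561 = (-11779/2945 + 5*(-20*4))*561 = (-11779/2945 + 5*(-5*16))*561 = (-11779/2945 + 5*(-80))*561 = (-11779/2945 - 400)*561 = -1189779/2945*561 = -667466019/2945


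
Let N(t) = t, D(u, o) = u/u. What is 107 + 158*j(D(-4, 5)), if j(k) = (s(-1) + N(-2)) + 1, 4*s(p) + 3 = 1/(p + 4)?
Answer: -469/3 ≈ -156.33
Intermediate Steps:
D(u, o) = 1
s(p) = -¾ + 1/(4*(4 + p)) (s(p) = -¾ + 1/(4*(p + 4)) = -¾ + 1/(4*(4 + p)))
j(k) = -5/3 (j(k) = ((-11 - 3*(-1))/(4*(4 - 1)) - 2) + 1 = ((¼)*(-11 + 3)/3 - 2) + 1 = ((¼)*(⅓)*(-8) - 2) + 1 = (-⅔ - 2) + 1 = -8/3 + 1 = -5/3)
107 + 158*j(D(-4, 5)) = 107 + 158*(-5/3) = 107 - 790/3 = -469/3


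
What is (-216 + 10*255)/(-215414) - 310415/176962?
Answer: -33640383059/19060046134 ≈ -1.7650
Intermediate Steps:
(-216 + 10*255)/(-215414) - 310415/176962 = (-216 + 2550)*(-1/215414) - 310415*1/176962 = 2334*(-1/215414) - 310415/176962 = -1167/107707 - 310415/176962 = -33640383059/19060046134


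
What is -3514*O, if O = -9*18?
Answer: 569268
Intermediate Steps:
O = -162
-3514*O = -3514*(-162) = 569268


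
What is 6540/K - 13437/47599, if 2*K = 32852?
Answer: 45290649/390930587 ≈ 0.11585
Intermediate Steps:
K = 16426 (K = (1/2)*32852 = 16426)
6540/K - 13437/47599 = 6540/16426 - 13437/47599 = 6540*(1/16426) - 13437*1/47599 = 3270/8213 - 13437/47599 = 45290649/390930587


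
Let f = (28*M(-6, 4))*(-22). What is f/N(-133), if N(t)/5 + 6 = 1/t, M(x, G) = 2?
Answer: 163856/3995 ≈ 41.015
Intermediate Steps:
N(t) = -30 + 5/t
f = -1232 (f = (28*2)*(-22) = 56*(-22) = -1232)
f/N(-133) = -1232/(-30 + 5/(-133)) = -1232/(-30 + 5*(-1/133)) = -1232/(-30 - 5/133) = -1232/(-3995/133) = -1232*(-133/3995) = 163856/3995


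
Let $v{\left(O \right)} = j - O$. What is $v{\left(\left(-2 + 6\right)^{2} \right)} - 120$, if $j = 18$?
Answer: $-118$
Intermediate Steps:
$v{\left(O \right)} = 18 - O$
$v{\left(\left(-2 + 6\right)^{2} \right)} - 120 = \left(18 - \left(-2 + 6\right)^{2}\right) - 120 = \left(18 - 4^{2}\right) - 120 = \left(18 - 16\right) - 120 = 2 - 120 = -118$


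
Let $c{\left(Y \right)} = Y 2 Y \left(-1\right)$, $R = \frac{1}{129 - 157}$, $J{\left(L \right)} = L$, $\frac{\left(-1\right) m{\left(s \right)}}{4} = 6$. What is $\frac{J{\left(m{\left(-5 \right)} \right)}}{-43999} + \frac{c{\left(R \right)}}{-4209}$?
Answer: $\frac{1723577}{3156312264} \approx 0.00054607$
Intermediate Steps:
$m{\left(s \right)} = -24$ ($m{\left(s \right)} = \left(-4\right) 6 = -24$)
$R = - \frac{1}{28}$ ($R = \frac{1}{-28} = - \frac{1}{28} \approx -0.035714$)
$c{\left(Y \right)} = - 2 Y^{2}$ ($c{\left(Y \right)} = 2 Y^{2} \left(-1\right) = - 2 Y^{2}$)
$\frac{J{\left(m{\left(-5 \right)} \right)}}{-43999} + \frac{c{\left(R \right)}}{-4209} = - \frac{24}{-43999} + \frac{\left(-2\right) \left(- \frac{1}{28}\right)^{2}}{-4209} = \left(-24\right) \left(- \frac{1}{43999}\right) + \left(-2\right) \frac{1}{784} \left(- \frac{1}{4209}\right) = \frac{24}{43999} - - \frac{1}{1649928} = \frac{24}{43999} + \frac{1}{1649928} = \frac{1723577}{3156312264}$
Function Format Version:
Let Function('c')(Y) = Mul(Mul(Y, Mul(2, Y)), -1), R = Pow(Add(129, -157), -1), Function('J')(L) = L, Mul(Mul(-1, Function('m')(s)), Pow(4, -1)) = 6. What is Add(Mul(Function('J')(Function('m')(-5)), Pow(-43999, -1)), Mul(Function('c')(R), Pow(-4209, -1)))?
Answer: Rational(1723577, 3156312264) ≈ 0.00054607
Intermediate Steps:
Function('m')(s) = -24 (Function('m')(s) = Mul(-4, 6) = -24)
R = Rational(-1, 28) (R = Pow(-28, -1) = Rational(-1, 28) ≈ -0.035714)
Function('c')(Y) = Mul(-2, Pow(Y, 2)) (Function('c')(Y) = Mul(Mul(2, Pow(Y, 2)), -1) = Mul(-2, Pow(Y, 2)))
Add(Mul(Function('J')(Function('m')(-5)), Pow(-43999, -1)), Mul(Function('c')(R), Pow(-4209, -1))) = Add(Mul(-24, Pow(-43999, -1)), Mul(Mul(-2, Pow(Rational(-1, 28), 2)), Pow(-4209, -1))) = Add(Mul(-24, Rational(-1, 43999)), Mul(Mul(-2, Rational(1, 784)), Rational(-1, 4209))) = Add(Rational(24, 43999), Mul(Rational(-1, 392), Rational(-1, 4209))) = Add(Rational(24, 43999), Rational(1, 1649928)) = Rational(1723577, 3156312264)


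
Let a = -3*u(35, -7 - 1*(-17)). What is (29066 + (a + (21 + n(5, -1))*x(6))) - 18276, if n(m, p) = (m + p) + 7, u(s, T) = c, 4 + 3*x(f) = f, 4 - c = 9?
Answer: 32479/3 ≈ 10826.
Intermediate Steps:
c = -5 (c = 4 - 1*9 = 4 - 9 = -5)
x(f) = -4/3 + f/3
u(s, T) = -5
n(m, p) = 7 + m + p
a = 15 (a = -3*(-5) = 15)
(29066 + (a + (21 + n(5, -1))*x(6))) - 18276 = (29066 + (15 + (21 + (7 + 5 - 1))*(-4/3 + (⅓)*6))) - 18276 = (29066 + (15 + (21 + 11)*(-4/3 + 2))) - 18276 = (29066 + (15 + 32*(⅔))) - 18276 = (29066 + (15 + 64/3)) - 18276 = (29066 + 109/3) - 18276 = 87307/3 - 18276 = 32479/3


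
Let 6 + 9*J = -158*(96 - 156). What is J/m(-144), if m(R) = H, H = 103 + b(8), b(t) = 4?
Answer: 3158/321 ≈ 9.8380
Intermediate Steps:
J = 3158/3 (J = -⅔ + (-158*(96 - 156))/9 = -⅔ + (-158*(-60))/9 = -⅔ + (⅑)*9480 = -⅔ + 3160/3 = 3158/3 ≈ 1052.7)
H = 107 (H = 103 + 4 = 107)
m(R) = 107
J/m(-144) = (3158/3)/107 = (3158/3)*(1/107) = 3158/321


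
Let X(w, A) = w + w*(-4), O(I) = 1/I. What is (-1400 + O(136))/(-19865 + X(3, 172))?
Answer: 10021/142256 ≈ 0.070443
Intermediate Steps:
X(w, A) = -3*w (X(w, A) = w - 4*w = -3*w)
(-1400 + O(136))/(-19865 + X(3, 172)) = (-1400 + 1/136)/(-19865 - 3*3) = (-1400 + 1/136)/(-19865 - 9) = -190399/136/(-19874) = -190399/136*(-1/19874) = 10021/142256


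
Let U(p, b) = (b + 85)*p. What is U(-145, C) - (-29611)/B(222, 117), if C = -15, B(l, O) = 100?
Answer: -985389/100 ≈ -9853.9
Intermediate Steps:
U(p, b) = p*(85 + b) (U(p, b) = (85 + b)*p = p*(85 + b))
U(-145, C) - (-29611)/B(222, 117) = -145*(85 - 15) - (-29611)/100 = -145*70 - (-29611)/100 = -10150 - 1*(-29611/100) = -10150 + 29611/100 = -985389/100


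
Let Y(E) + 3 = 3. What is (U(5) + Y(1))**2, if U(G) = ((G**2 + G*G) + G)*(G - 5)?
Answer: 0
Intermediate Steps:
U(G) = (-5 + G)*(G + 2*G**2) (U(G) = ((G**2 + G**2) + G)*(-5 + G) = (2*G**2 + G)*(-5 + G) = (G + 2*G**2)*(-5 + G) = (-5 + G)*(G + 2*G**2))
Y(E) = 0 (Y(E) = -3 + 3 = 0)
(U(5) + Y(1))**2 = (5*(-5 - 9*5 + 2*5**2) + 0)**2 = (5*(-5 - 45 + 2*25) + 0)**2 = (5*(-5 - 45 + 50) + 0)**2 = (5*0 + 0)**2 = (0 + 0)**2 = 0**2 = 0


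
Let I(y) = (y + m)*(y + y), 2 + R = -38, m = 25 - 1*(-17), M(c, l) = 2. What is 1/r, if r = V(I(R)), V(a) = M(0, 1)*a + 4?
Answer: -1/316 ≈ -0.0031646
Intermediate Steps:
m = 42 (m = 25 + 17 = 42)
R = -40 (R = -2 - 38 = -40)
I(y) = 2*y*(42 + y) (I(y) = (y + 42)*(y + y) = (42 + y)*(2*y) = 2*y*(42 + y))
V(a) = 4 + 2*a (V(a) = 2*a + 4 = 4 + 2*a)
r = -316 (r = 4 + 2*(2*(-40)*(42 - 40)) = 4 + 2*(2*(-40)*2) = 4 + 2*(-160) = 4 - 320 = -316)
1/r = 1/(-316) = -1/316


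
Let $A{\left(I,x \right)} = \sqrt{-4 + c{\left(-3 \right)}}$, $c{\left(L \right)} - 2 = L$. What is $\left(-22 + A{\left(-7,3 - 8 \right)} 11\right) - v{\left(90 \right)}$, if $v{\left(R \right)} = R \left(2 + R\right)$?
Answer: $-8302 + 11 i \sqrt{5} \approx -8302.0 + 24.597 i$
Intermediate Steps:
$c{\left(L \right)} = 2 + L$
$A{\left(I,x \right)} = i \sqrt{5}$ ($A{\left(I,x \right)} = \sqrt{-4 + \left(2 - 3\right)} = \sqrt{-4 - 1} = \sqrt{-5} = i \sqrt{5}$)
$\left(-22 + A{\left(-7,3 - 8 \right)} 11\right) - v{\left(90 \right)} = \left(-22 + i \sqrt{5} \cdot 11\right) - 90 \left(2 + 90\right) = \left(-22 + 11 i \sqrt{5}\right) - 90 \cdot 92 = \left(-22 + 11 i \sqrt{5}\right) - 8280 = -8302 + 11 i \sqrt{5}$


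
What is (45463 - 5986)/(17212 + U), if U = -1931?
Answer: 39477/15281 ≈ 2.5834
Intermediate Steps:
(45463 - 5986)/(17212 + U) = (45463 - 5986)/(17212 - 1931) = 39477/15281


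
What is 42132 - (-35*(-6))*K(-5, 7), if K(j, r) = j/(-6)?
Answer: 41957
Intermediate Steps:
K(j, r) = -j/6 (K(j, r) = j*(-⅙) = -j/6)
42132 - (-35*(-6))*K(-5, 7) = 42132 - (-35*(-6))*(-⅙*(-5)) = 42132 - 210*5/6 = 42132 - 1*175 = 42132 - 175 = 41957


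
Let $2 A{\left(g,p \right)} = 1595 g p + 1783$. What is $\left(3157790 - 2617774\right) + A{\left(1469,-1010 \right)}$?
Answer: $- \frac{2365403735}{2} \approx -1.1827 \cdot 10^{9}$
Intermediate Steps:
$A{\left(g,p \right)} = \frac{1783}{2} + \frac{1595 g p}{2}$ ($A{\left(g,p \right)} = \frac{1595 g p + 1783}{2} = \frac{1783 + 1595 g p}{2} = \frac{1783}{2} + \frac{1595 g p}{2}$)
$\left(3157790 - 2617774\right) + A{\left(1469,-1010 \right)} = \left(3157790 - 2617774\right) + \left(\frac{1783}{2} + \frac{1595}{2} \cdot 1469 \left(-1010\right)\right) = 540016 + \left(\frac{1783}{2} - 1183242775\right) = 540016 - \frac{2366483767}{2} = - \frac{2365403735}{2}$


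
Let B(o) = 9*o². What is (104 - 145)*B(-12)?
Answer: -53136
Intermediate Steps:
(104 - 145)*B(-12) = (104 - 145)*(9*(-12)²) = -369*144 = -41*1296 = -53136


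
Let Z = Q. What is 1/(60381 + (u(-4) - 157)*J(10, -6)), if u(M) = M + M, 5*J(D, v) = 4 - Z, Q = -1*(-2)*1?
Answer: 1/60315 ≈ 1.6580e-5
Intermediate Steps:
Q = 2 (Q = 2*1 = 2)
Z = 2
J(D, v) = ⅖ (J(D, v) = (4 - 1*2)/5 = (4 - 2)/5 = (⅕)*2 = ⅖)
u(M) = 2*M
1/(60381 + (u(-4) - 157)*J(10, -6)) = 1/(60381 + (2*(-4) - 157)*(⅖)) = 1/(60381 + (-8 - 157)*(⅖)) = 1/(60381 - 165*⅖) = 1/(60381 - 66) = 1/60315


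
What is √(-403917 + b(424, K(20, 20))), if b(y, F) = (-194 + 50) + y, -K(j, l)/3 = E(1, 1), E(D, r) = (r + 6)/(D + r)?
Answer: I*√403637 ≈ 635.32*I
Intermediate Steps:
E(D, r) = (6 + r)/(D + r)
K(j, l) = -21/2 (K(j, l) = -3*(6 + 1)/(1 + 1) = -3*7/2 = -21/2)
b(y, F) = -144 + y
√(-403917 + b(424, K(20, 20))) = √(-403917 + (-144 + 424)) = √(-403917 + 280) = √(-403637) = I*√403637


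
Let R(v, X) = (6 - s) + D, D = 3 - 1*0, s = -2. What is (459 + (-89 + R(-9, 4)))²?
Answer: 145161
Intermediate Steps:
D = 3 (D = 3 + 0 = 3)
R(v, X) = 11 (R(v, X) = (6 - 1*(-2)) + 3 = (6 + 2) + 3 = 8 + 3 = 11)
(459 + (-89 + R(-9, 4)))² = (459 + (-89 + 11))² = (459 - 78)² = 381² = 145161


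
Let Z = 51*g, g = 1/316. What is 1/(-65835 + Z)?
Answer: -316/20803809 ≈ -1.5190e-5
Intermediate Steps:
g = 1/316 ≈ 0.0031646
Z = 51/316 (Z = 51*(1/316) = 51/316 ≈ 0.16139)
1/(-65835 + Z) = 1/(-65835 + 51/316) = 1/(-20803809/316) = -316/20803809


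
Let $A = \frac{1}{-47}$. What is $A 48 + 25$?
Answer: $\frac{1127}{47} \approx 23.979$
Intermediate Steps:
$A = - \frac{1}{47} \approx -0.021277$
$A 48 + 25 = \left(- \frac{1}{47}\right) 48 + 25 = - \frac{48}{47} + 25 = \frac{1127}{47}$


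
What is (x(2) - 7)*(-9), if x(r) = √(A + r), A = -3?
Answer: 63 - 9*I ≈ 63.0 - 9.0*I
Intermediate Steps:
x(r) = √(-3 + r)
(x(2) - 7)*(-9) = (√(-3 + 2) - 7)*(-9) = (√(-1) - 7)*(-9) = (I - 7)*(-9) = (-7 + I)*(-9) = 63 - 9*I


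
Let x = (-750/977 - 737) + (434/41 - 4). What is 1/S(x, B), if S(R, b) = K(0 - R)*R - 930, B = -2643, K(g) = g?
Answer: -1604563249/859335948904531 ≈ -1.8672e-6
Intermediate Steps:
x = -29288969/40057 (x = (-750*1/977 - 737) + (434*(1/41) - 4) = (-750/977 - 737) + (434/41 - 4) = -720799/977 + 270/41 = -29288969/40057 ≈ -731.18)
S(R, b) = -930 - R² (S(R, b) = (0 - R)*R - 930 = (-R)*R - 930 = -R² - 930 = -930 - R²)
1/S(x, B) = 1/(-930 - (-29288969/40057)²) = 1/(-930 - 1*857843705082961/1604563249) = 1/(-930 - 857843705082961/1604563249) = 1/(-859335948904531/1604563249) = -1604563249/859335948904531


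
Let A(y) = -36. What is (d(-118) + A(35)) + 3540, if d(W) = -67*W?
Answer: 11410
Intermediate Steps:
(d(-118) + A(35)) + 3540 = (-67*(-118) - 36) + 3540 = (7906 - 36) + 3540 = 7870 + 3540 = 11410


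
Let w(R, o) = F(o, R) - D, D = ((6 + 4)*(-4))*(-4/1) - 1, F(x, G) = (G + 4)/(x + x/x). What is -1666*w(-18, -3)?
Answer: 253232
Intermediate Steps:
F(x, G) = (4 + G)/(1 + x) (F(x, G) = (4 + G)/(x + 1) = (4 + G)/(1 + x))
D = 159 (D = (10*(-4))*(-4*1) - 1 = -40*(-4) - 1 = 160 - 1 = 159)
w(R, o) = -159 + (4 + R)/(1 + o) (w(R, o) = (4 + R)/(1 + o) - 1*159 = (4 + R)/(1 + o) - 159 = -159 + (4 + R)/(1 + o))
-1666*w(-18, -3) = -1666*(-155 - 18 - 159*(-3))/(1 - 3) = -1666*(-155 - 18 + 477)/(-2) = -(-833)*304 = -1666*(-152) = 253232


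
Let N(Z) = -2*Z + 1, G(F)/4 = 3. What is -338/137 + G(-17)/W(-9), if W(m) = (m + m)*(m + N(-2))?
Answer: -1891/822 ≈ -2.3005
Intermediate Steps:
G(F) = 12 (G(F) = 4*3 = 12)
N(Z) = 1 - 2*Z
W(m) = 2*m*(5 + m) (W(m) = (m + m)*(m + (1 - 2*(-2))) = (2*m)*(m + (1 + 4)) = (2*m)*(m + 5) = (2*m)*(5 + m) = 2*m*(5 + m))
-338/137 + G(-17)/W(-9) = -338/137 + 12/((2*(-9)*(5 - 9))) = -338*1/137 + 12/((2*(-9)*(-4))) = -338/137 + 12/72 = -338/137 + 12*(1/72) = -338/137 + 1/6 = -1891/822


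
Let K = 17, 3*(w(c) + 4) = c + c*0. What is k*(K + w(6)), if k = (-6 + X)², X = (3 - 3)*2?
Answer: 540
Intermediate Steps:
X = 0 (X = 0*2 = 0)
w(c) = -4 + c/3 (w(c) = -4 + (c + c*0)/3 = -4 + (c + 0)/3 = -4 + c/3)
k = 36 (k = (-6 + 0)² = (-6)² = 36)
k*(K + w(6)) = 36*(17 + (-4 + (⅓)*6)) = 36*(17 + (-4 + 2)) = 36*(17 - 2) = 36*15 = 540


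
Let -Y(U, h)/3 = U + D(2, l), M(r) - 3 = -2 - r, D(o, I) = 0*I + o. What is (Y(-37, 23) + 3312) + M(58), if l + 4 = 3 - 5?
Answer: 3360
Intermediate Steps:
l = -6 (l = -4 + (3 - 5) = -4 - 2 = -6)
D(o, I) = o (D(o, I) = 0 + o = o)
M(r) = 1 - r (M(r) = 3 + (-2 - r) = 1 - r)
Y(U, h) = -6 - 3*U (Y(U, h) = -3*(U + 2) = -3*(2 + U) = -6 - 3*U)
(Y(-37, 23) + 3312) + M(58) = ((-6 - 3*(-37)) + 3312) + (1 - 1*58) = ((-6 + 111) + 3312) + (1 - 58) = (105 + 3312) - 57 = 3417 - 57 = 3360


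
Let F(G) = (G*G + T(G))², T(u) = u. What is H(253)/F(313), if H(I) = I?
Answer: 253/9659351524 ≈ 2.6192e-8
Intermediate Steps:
F(G) = (G + G²)² (F(G) = (G*G + G)² = (G² + G)² = (G + G²)²)
H(253)/F(313) = 253/((313²*(1 + 313)²)) = 253/((97969*314²)) = 253/((97969*98596)) = 253/9659351524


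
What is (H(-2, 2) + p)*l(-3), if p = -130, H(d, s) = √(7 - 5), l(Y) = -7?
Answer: 910 - 7*√2 ≈ 900.10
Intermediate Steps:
H(d, s) = √2
(H(-2, 2) + p)*l(-3) = (√2 - 130)*(-7) = (-130 + √2)*(-7) = 910 - 7*√2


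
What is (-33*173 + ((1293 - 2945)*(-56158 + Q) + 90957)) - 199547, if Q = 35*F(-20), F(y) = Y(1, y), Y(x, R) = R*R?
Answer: 69530717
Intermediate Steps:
Y(x, R) = R²
F(y) = y²
Q = 14000 (Q = 35*(-20)² = 35*400 = 14000)
(-33*173 + ((1293 - 2945)*(-56158 + Q) + 90957)) - 199547 = (-33*173 + ((1293 - 2945)*(-56158 + 14000) + 90957)) - 199547 = (-5709 + (-1652*(-42158) + 90957)) - 199547 = (-5709 + (69645016 + 90957)) - 199547 = (-5709 + 69735973) - 199547 = 69730264 - 199547 = 69530717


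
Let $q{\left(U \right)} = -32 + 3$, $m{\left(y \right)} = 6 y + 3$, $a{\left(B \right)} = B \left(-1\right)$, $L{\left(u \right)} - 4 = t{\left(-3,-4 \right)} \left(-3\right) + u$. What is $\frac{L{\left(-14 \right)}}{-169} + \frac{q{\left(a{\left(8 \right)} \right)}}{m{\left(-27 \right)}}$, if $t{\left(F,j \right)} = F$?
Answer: $\frac{5060}{26871} \approx 0.18831$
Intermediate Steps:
$L{\left(u \right)} = 13 + u$ ($L{\left(u \right)} = 4 + \left(\left(-3\right) \left(-3\right) + u\right) = 4 + \left(9 + u\right) = 13 + u$)
$a{\left(B \right)} = - B$
$m{\left(y \right)} = 3 + 6 y$
$q{\left(U \right)} = -29$
$\frac{L{\left(-14 \right)}}{-169} + \frac{q{\left(a{\left(8 \right)} \right)}}{m{\left(-27 \right)}} = \frac{13 - 14}{-169} - \frac{29}{3 + 6 \left(-27\right)} = \left(-1\right) \left(- \frac{1}{169}\right) - \frac{29}{3 - 162} = \frac{1}{169} - \frac{29}{-159} = \frac{1}{169} - - \frac{29}{159} = \frac{1}{169} + \frac{29}{159} = \frac{5060}{26871}$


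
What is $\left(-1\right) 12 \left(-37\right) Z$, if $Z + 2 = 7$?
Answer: $2220$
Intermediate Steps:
$Z = 5$ ($Z = -2 + 7 = 5$)
$\left(-1\right) 12 \left(-37\right) Z = \left(-1\right) 12 \left(-37\right) 5 = \left(-12\right) \left(-37\right) 5 = 444 \cdot 5 = 2220$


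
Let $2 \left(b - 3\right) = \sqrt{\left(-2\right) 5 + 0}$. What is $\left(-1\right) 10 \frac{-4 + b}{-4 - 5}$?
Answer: $- \frac{10}{9} + \frac{5 i \sqrt{10}}{9} \approx -1.1111 + 1.7568 i$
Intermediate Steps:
$b = 3 + \frac{i \sqrt{10}}{2}$ ($b = 3 + \frac{\sqrt{\left(-2\right) 5 + 0}}{2} = 3 + \frac{\sqrt{-10 + 0}}{2} = 3 + \frac{\sqrt{-10}}{2} = 3 + \frac{i \sqrt{10}}{2} \approx 3.0 + 1.5811 i$)
$\left(-1\right) 10 \frac{-4 + b}{-4 - 5} = \left(-1\right) 10 \frac{-4 + \left(3 + \frac{i \sqrt{10}}{2}\right)}{-4 - 5} = - 10 \frac{-1 + \frac{i \sqrt{10}}{2}}{-9} = - 10 \left(-1 + \frac{i \sqrt{10}}{2}\right) \left(- \frac{1}{9}\right) = - 10 \left(\frac{1}{9} - \frac{i \sqrt{10}}{18}\right) = - \frac{10}{9} + \frac{5 i \sqrt{10}}{9}$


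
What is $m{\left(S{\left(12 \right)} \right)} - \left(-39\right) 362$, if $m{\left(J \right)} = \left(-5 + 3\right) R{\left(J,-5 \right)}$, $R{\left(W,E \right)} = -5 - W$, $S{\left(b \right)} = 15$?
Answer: $14158$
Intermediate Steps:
$m{\left(J \right)} = 10 + 2 J$ ($m{\left(J \right)} = \left(-5 + 3\right) \left(-5 - J\right) = - 2 \left(-5 - J\right) = 10 + 2 J$)
$m{\left(S{\left(12 \right)} \right)} - \left(-39\right) 362 = \left(10 + 2 \cdot 15\right) - \left(-39\right) 362 = \left(10 + 30\right) - -14118 = 40 + 14118 = 14158$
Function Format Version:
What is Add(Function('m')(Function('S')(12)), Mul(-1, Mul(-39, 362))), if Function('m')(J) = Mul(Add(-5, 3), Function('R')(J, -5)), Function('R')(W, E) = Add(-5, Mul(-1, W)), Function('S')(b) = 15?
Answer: 14158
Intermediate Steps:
Function('m')(J) = Add(10, Mul(2, J)) (Function('m')(J) = Mul(Add(-5, 3), Add(-5, Mul(-1, J))) = Mul(-2, Add(-5, Mul(-1, J))) = Add(10, Mul(2, J)))
Add(Function('m')(Function('S')(12)), Mul(-1, Mul(-39, 362))) = Add(Add(10, Mul(2, 15)), Mul(-1, Mul(-39, 362))) = Add(Add(10, 30), Mul(-1, -14118)) = Add(40, 14118) = 14158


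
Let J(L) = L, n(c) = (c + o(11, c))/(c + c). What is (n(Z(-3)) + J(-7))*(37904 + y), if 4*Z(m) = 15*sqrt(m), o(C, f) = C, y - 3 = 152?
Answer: -494767/2 - 837298*I*sqrt(3)/45 ≈ -2.4738e+5 - 32228.0*I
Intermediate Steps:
y = 155 (y = 3 + 152 = 155)
Z(m) = 15*sqrt(m)/4 (Z(m) = (15*sqrt(m))/4 = 15*sqrt(m)/4)
n(c) = (11 + c)/(2*c) (n(c) = (c + 11)/(c + c) = (11 + c)/((2*c)) = (11 + c)*(1/(2*c)) = (11 + c)/(2*c))
(n(Z(-3)) + J(-7))*(37904 + y) = ((11 + 15*sqrt(-3)/4)/(2*((15*sqrt(-3)/4))) - 7)*(37904 + 155) = ((11 + 15*(I*sqrt(3))/4)/(2*((15*(I*sqrt(3))/4))) - 7)*38059 = ((11 + 15*I*sqrt(3)/4)/(2*((15*I*sqrt(3)/4))) - 7)*38059 = ((-4*I*sqrt(3)/45)*(11 + 15*I*sqrt(3)/4)/2 - 7)*38059 = (-2*I*sqrt(3)*(11 + 15*I*sqrt(3)/4)/45 - 7)*38059 = (-7 - 2*I*sqrt(3)*(11 + 15*I*sqrt(3)/4)/45)*38059 = -266413 - 76118*I*sqrt(3)*(11 + 15*I*sqrt(3)/4)/45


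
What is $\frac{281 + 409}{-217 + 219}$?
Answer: $345$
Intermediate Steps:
$\frac{281 + 409}{-217 + 219} = \frac{690}{2} = 690 \cdot \frac{1}{2} = 345$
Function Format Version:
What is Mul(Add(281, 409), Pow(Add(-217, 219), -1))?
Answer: 345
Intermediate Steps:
Mul(Add(281, 409), Pow(Add(-217, 219), -1)) = Mul(690, Pow(2, -1)) = Mul(690, Rational(1, 2)) = 345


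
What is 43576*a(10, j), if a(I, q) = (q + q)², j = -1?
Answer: 174304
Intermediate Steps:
a(I, q) = 4*q² (a(I, q) = (2*q)² = 4*q²)
43576*a(10, j) = 43576*(4*(-1)²) = 43576*(4*1) = 43576*4 = 174304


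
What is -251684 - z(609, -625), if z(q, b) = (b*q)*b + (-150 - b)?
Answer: -238142784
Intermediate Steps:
z(q, b) = -150 - b + q*b² (z(q, b) = q*b² + (-150 - b) = -150 - b + q*b²)
-251684 - z(609, -625) = -251684 - (-150 - 1*(-625) + 609*(-625)²) = -251684 - (-150 + 625 + 609*390625) = -251684 - (-150 + 625 + 237890625) = -251684 - 1*237891100 = -251684 - 237891100 = -238142784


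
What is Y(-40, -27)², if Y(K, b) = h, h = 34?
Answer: 1156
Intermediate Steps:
Y(K, b) = 34
Y(-40, -27)² = 34² = 1156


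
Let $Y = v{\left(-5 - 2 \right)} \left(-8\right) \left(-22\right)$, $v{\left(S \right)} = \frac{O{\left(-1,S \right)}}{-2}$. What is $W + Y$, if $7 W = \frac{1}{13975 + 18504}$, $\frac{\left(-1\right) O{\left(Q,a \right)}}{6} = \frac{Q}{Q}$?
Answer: $\frac{120042385}{227353} \approx 528.0$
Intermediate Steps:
$O{\left(Q,a \right)} = -6$ ($O{\left(Q,a \right)} = - 6 \frac{Q}{Q} = \left(-6\right) 1 = -6$)
$v{\left(S \right)} = 3$ ($v{\left(S \right)} = - \frac{6}{-2} = \left(-6\right) \left(- \frac{1}{2}\right) = 3$)
$W = \frac{1}{227353}$ ($W = \frac{1}{7 \left(13975 + 18504\right)} = \frac{1}{7 \cdot 32479} = \frac{1}{7} \cdot \frac{1}{32479} = \frac{1}{227353} \approx 4.3984 \cdot 10^{-6}$)
$Y = 528$ ($Y = 3 \left(-8\right) \left(-22\right) = \left(-24\right) \left(-22\right) = 528$)
$W + Y = \frac{1}{227353} + 528 = \frac{120042385}{227353}$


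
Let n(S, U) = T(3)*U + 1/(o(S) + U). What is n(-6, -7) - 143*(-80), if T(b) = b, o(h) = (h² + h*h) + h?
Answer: 673722/59 ≈ 11419.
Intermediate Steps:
o(h) = h + 2*h² (o(h) = (h² + h²) + h = 2*h² + h = h + 2*h²)
n(S, U) = 1/(U + S*(1 + 2*S)) + 3*U (n(S, U) = 3*U + 1/(S*(1 + 2*S) + U) = 3*U + 1/(U + S*(1 + 2*S)) = 1/(U + S*(1 + 2*S)) + 3*U)
n(-6, -7) - 143*(-80) = (1 + 3*(-7)² + 3*(-6)*(-7)*(1 + 2*(-6)))/(-7 - 6*(1 + 2*(-6))) - 143*(-80) = (1 + 3*49 + 3*(-6)*(-7)*(1 - 12))/(-7 - 6*(1 - 12)) + 11440 = (1 + 147 + 3*(-6)*(-7)*(-11))/(-7 - 6*(-11)) + 11440 = (1 + 147 - 1386)/(-7 + 66) + 11440 = -1238/59 + 11440 = 673722/59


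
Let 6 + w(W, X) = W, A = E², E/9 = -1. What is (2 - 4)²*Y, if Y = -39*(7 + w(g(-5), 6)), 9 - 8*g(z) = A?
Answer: 1248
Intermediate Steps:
E = -9 (E = 9*(-1) = -9)
A = 81 (A = (-9)² = 81)
g(z) = -9 (g(z) = 9/8 - ⅛*81 = 9/8 - 81/8 = -9)
w(W, X) = -6 + W
Y = 312 (Y = -39*(7 + (-6 - 9)) = -39*(7 - 15) = -39*(-8) = 312)
(2 - 4)²*Y = (2 - 4)²*312 = (-2)²*312 = 4*312 = 1248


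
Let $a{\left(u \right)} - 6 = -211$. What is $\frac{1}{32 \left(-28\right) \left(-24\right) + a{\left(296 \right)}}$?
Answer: $\frac{1}{21299} \approx 4.6951 \cdot 10^{-5}$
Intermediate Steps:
$a{\left(u \right)} = -205$ ($a{\left(u \right)} = 6 - 211 = -205$)
$\frac{1}{32 \left(-28\right) \left(-24\right) + a{\left(296 \right)}} = \frac{1}{32 \left(-28\right) \left(-24\right) - 205} = \frac{1}{\left(-896\right) \left(-24\right) - 205} = \frac{1}{21504 - 205} = \frac{1}{21299}$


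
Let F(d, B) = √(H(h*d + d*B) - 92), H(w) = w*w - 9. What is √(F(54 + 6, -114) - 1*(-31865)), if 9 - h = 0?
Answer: √(31865 + √39689899) ≈ 195.36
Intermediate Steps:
h = 9 (h = 9 - 1*0 = 9 + 0 = 9)
H(w) = -9 + w² (H(w) = w² - 9 = -9 + w²)
F(d, B) = √(-101 + (9*d + B*d)²) (F(d, B) = √((-9 + (9*d + d*B)²) - 92) = √((-9 + (9*d + B*d)²) - 92) = √(-101 + (9*d + B*d)²))
√(F(54 + 6, -114) - 1*(-31865)) = √(√(-101 + (54 + 6)²*(9 - 114)²) - 1*(-31865)) = √(√(-101 + 60²*(-105)²) + 31865) = √(√(-101 + 3600*11025) + 31865) = √(√(-101 + 39690000) + 31865) = √(√39689899 + 31865) = √(31865 + √39689899)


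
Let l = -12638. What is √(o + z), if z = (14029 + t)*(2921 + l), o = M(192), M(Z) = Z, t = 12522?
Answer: 5*I*√10319835 ≈ 16062.0*I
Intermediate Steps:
o = 192
z = -257996067 (z = (14029 + 12522)*(2921 - 12638) = 26551*(-9717) = -257996067)
√(o + z) = √(192 - 257996067) = √(-257995875) = 5*I*√10319835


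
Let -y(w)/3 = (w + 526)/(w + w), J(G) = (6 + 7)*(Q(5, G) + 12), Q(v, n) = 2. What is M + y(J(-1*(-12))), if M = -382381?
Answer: -34797202/91 ≈ -3.8239e+5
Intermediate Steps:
J(G) = 182 (J(G) = (6 + 7)*(2 + 12) = 13*14 = 182)
y(w) = -3*(526 + w)/(2*w) (y(w) = -3*(w + 526)/(w + w) = -3*(526 + w)/(2*w))
M + y(J(-1*(-12))) = -382381 + (-3/2 - 789/182) = -382381 - 531/91 = -34797202/91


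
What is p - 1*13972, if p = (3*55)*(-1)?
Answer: -14137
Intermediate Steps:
p = -165 (p = 165*(-1) = -165)
p - 1*13972 = -165 - 1*13972 = -165 - 13972 = -14137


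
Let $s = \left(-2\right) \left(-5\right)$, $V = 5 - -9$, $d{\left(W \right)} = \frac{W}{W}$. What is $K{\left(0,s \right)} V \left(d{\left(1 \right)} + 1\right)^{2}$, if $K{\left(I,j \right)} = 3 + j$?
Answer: $728$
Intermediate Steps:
$d{\left(W \right)} = 1$
$V = 14$ ($V = 5 + 9 = 14$)
$s = 10$
$K{\left(0,s \right)} V \left(d{\left(1 \right)} + 1\right)^{2} = \left(3 + 10\right) 14 \left(1 + 1\right)^{2} = 13 \cdot 14 \cdot 2^{2} = 182 \cdot 4 = 728$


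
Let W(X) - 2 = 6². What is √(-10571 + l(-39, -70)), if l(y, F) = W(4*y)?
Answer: I*√10533 ≈ 102.63*I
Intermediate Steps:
W(X) = 38 (W(X) = 2 + 6² = 2 + 36 = 38)
l(y, F) = 38
√(-10571 + l(-39, -70)) = √(-10571 + 38) = √(-10533) = I*√10533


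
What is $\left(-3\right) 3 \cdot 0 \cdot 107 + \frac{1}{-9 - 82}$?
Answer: $- \frac{1}{91} \approx -0.010989$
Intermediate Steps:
$\left(-3\right) 3 \cdot 0 \cdot 107 + \frac{1}{-9 - 82} = \left(-9\right) 0 \cdot 107 + \frac{1}{-91} = 0 \cdot 107 - \frac{1}{91} = 0 - \frac{1}{91} = - \frac{1}{91}$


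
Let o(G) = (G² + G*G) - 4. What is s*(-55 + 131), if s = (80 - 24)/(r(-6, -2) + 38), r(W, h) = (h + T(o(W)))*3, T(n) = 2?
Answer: 112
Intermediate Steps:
o(G) = -4 + 2*G² (o(G) = (G² + G²) - 4 = 2*G² - 4 = -4 + 2*G²)
r(W, h) = 6 + 3*h (r(W, h) = (h + 2)*3 = (2 + h)*3 = 6 + 3*h)
s = 28/19 (s = (80 - 24)/((6 + 3*(-2)) + 38) = 56/((6 - 6) + 38) = 56/(0 + 38) = 56/38 = 56*(1/38) = 28/19 ≈ 1.4737)
s*(-55 + 131) = 28*(-55 + 131)/19 = (28/19)*76 = 112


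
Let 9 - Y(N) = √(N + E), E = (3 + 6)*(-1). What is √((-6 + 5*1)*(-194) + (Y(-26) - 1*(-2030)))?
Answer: √(2233 - I*√35) ≈ 47.255 - 0.0626*I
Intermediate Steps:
E = -9 (E = 9*(-1) = -9)
Y(N) = 9 - √(-9 + N) (Y(N) = 9 - √(N - 9) = 9 - √(-9 + N))
√((-6 + 5*1)*(-194) + (Y(-26) - 1*(-2030))) = √((-6 + 5*1)*(-194) + ((9 - √(-9 - 26)) - 1*(-2030))) = √((-6 + 5)*(-194) + ((9 - √(-35)) + 2030)) = √(-1*(-194) + ((9 - I*√35) + 2030)) = √(194 + ((9 - I*√35) + 2030)) = √(194 + (2039 - I*√35)) = √(2233 - I*√35)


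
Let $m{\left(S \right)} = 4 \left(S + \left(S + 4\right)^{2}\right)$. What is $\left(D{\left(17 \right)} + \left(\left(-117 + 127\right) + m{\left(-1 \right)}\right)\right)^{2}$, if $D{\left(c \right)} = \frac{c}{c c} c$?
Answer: $1849$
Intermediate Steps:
$m{\left(S \right)} = 4 S + 4 \left(4 + S\right)^{2}$ ($m{\left(S \right)} = 4 \left(S + \left(4 + S\right)^{2}\right) = 4 S + 4 \left(4 + S\right)^{2}$)
$D{\left(c \right)} = 1$ ($D{\left(c \right)} = \frac{c}{c^{2}} c = \frac{c}{c} = 1$)
$\left(D{\left(17 \right)} + \left(\left(-117 + 127\right) + m{\left(-1 \right)}\right)\right)^{2} = \left(1 + \left(\left(-117 + 127\right) + \left(4 \left(-1\right) + 4 \left(4 - 1\right)^{2}\right)\right)\right)^{2} = \left(1 + \left(10 - \left(4 - 4 \cdot 3^{2}\right)\right)\right)^{2} = \left(1 + \left(10 + \left(-4 + 4 \cdot 9\right)\right)\right)^{2} = \left(1 + \left(10 + \left(-4 + 36\right)\right)\right)^{2} = \left(1 + \left(10 + 32\right)\right)^{2} = \left(1 + 42\right)^{2} = 43^{2} = 1849$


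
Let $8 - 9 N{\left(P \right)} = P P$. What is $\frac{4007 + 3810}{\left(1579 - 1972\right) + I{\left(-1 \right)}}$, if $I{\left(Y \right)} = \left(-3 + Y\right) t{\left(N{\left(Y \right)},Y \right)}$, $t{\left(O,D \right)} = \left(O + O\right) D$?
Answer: $- \frac{70353}{3481} \approx -20.211$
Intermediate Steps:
$N{\left(P \right)} = \frac{8}{9} - \frac{P^{2}}{9}$ ($N{\left(P \right)} = \frac{8}{9} - \frac{P P}{9} = \frac{8}{9} - \frac{P^{2}}{9}$)
$t{\left(O,D \right)} = 2 D O$ ($t{\left(O,D \right)} = 2 O D = 2 D O$)
$I{\left(Y \right)} = 2 Y \left(-3 + Y\right) \left(\frac{8}{9} - \frac{Y^{2}}{9}\right)$ ($I{\left(Y \right)} = \left(-3 + Y\right) 2 Y \left(\frac{8}{9} - \frac{Y^{2}}{9}\right) = 2 Y \left(-3 + Y\right) \left(\frac{8}{9} - \frac{Y^{2}}{9}\right)$)
$\frac{4007 + 3810}{\left(1579 - 1972\right) + I{\left(-1 \right)}} = \frac{4007 + 3810}{\left(1579 - 1972\right) - - \frac{2 \left(-8 + \left(-1\right)^{2}\right) \left(-3 - 1\right)}{9}} = \frac{7817}{-393 - \left(- \frac{2}{9}\right) \left(-8 + 1\right) \left(-4\right)} = \frac{7817}{-393 - \left(- \frac{2}{9}\right) \left(-7\right) \left(-4\right)} = \frac{7817}{-393 + \frac{56}{9}} = \frac{7817}{- \frac{3481}{9}} = 7817 \left(- \frac{9}{3481}\right) = - \frac{70353}{3481}$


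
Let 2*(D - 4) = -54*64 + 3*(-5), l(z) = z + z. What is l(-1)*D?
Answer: 3463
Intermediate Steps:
l(z) = 2*z
D = -3463/2 (D = 4 + (-54*64 + 3*(-5))/2 = 4 + (-3456 - 15)/2 = 4 + (½)*(-3471) = 4 - 3471/2 = -3463/2 ≈ -1731.5)
l(-1)*D = (2*(-1))*(-3463/2) = -2*(-3463/2) = 3463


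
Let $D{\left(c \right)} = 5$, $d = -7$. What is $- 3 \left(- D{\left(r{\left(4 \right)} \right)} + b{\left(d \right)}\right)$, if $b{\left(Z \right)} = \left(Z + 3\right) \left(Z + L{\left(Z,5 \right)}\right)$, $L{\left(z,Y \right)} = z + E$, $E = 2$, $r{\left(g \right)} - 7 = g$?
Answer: $-129$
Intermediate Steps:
$r{\left(g \right)} = 7 + g$
$L{\left(z,Y \right)} = 2 + z$ ($L{\left(z,Y \right)} = z + 2 = 2 + z$)
$b{\left(Z \right)} = \left(2 + 2 Z\right) \left(3 + Z\right)$ ($b{\left(Z \right)} = \left(Z + 3\right) \left(Z + \left(2 + Z\right)\right) = \left(3 + Z\right) \left(2 + 2 Z\right) = \left(2 + 2 Z\right) \left(3 + Z\right)$)
$- 3 \left(- D{\left(r{\left(4 \right)} \right)} + b{\left(d \right)}\right) = - 3 \left(\left(-1\right) 5 + \left(6 + 2 \left(-7\right)^{2} + 8 \left(-7\right)\right)\right) = - 3 \left(-5 + \left(6 + 2 \cdot 49 - 56\right)\right) = - 3 \left(-5 + \left(6 + 98 - 56\right)\right) = - 3 \left(-5 + 48\right) = \left(-3\right) 43 = -129$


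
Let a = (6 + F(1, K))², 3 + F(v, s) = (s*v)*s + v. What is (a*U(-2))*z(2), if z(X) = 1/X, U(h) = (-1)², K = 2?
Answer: 32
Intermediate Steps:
F(v, s) = -3 + v + v*s² (F(v, s) = -3 + ((s*v)*s + v) = -3 + (v*s² + v) = -3 + (v + v*s²) = -3 + v + v*s²)
a = 64 (a = (6 + (-3 + 1 + 1*2²))² = (6 + (-3 + 1 + 1*4))² = (6 + (-3 + 1 + 4))² = (6 + 2)² = 8² = 64)
U(h) = 1
(a*U(-2))*z(2) = (64*1)/2 = 64*(½) = 32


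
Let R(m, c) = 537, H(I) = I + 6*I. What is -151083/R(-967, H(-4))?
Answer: -50361/179 ≈ -281.35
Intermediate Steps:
H(I) = 7*I
-151083/R(-967, H(-4)) = -151083/537 = -151083*1/537 = -50361/179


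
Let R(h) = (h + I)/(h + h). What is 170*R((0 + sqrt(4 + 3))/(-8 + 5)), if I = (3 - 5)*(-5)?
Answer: 85 - 2550*sqrt(7)/7 ≈ -878.81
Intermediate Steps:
I = 10 (I = -2*(-5) = 10)
R(h) = (10 + h)/(2*h) (R(h) = (h + 10)/(h + h) = (10 + h)/((2*h)) = (10 + h)*(1/(2*h)) = (10 + h)/(2*h))
170*R((0 + sqrt(4 + 3))/(-8 + 5)) = 170*((10 + (0 + sqrt(4 + 3))/(-8 + 5))/(2*(((0 + sqrt(4 + 3))/(-8 + 5))))) = 170*((10 + (0 + sqrt(7))/(-3))/(2*(((0 + sqrt(7))/(-3))))) = 170*((10 + sqrt(7)*(-1/3))/(2*((sqrt(7)*(-1/3))))) = 170*((10 - sqrt(7)/3)/(2*((-sqrt(7)/3)))) = 170*((-3*sqrt(7)/7)*(10 - sqrt(7)/3)/2) = 170*(-3*sqrt(7)*(10 - sqrt(7)/3)/14) = -255*sqrt(7)*(10 - sqrt(7)/3)/7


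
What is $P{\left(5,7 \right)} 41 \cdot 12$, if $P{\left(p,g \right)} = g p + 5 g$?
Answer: $34440$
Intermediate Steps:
$P{\left(p,g \right)} = 5 g + g p$
$P{\left(5,7 \right)} 41 \cdot 12 = 7 \left(5 + 5\right) 41 \cdot 12 = 7 \cdot 10 \cdot 41 \cdot 12 = 70 \cdot 41 \cdot 12 = 2870 \cdot 12 = 34440$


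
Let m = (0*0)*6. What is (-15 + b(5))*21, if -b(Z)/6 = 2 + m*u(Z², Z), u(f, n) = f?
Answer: -567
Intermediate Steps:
m = 0 (m = 0*6 = 0)
b(Z) = -12 (b(Z) = -6*(2 + 0*Z²) = -6*(2 + 0) = -6*2 = -12)
(-15 + b(5))*21 = (-15 - 12)*21 = -27*21 = -567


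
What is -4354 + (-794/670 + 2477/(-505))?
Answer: -147523646/33835 ≈ -4360.1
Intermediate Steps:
-4354 + (-794/670 + 2477/(-505)) = -4354 + (-794*1/670 + 2477*(-1/505)) = -4354 + (-397/335 - 2477/505) = -4354 - 206056/33835 = -147523646/33835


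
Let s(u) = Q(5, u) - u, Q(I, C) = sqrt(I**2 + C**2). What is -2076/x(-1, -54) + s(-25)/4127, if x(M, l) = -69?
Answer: 2856459/94921 + 5*sqrt(26)/4127 ≈ 30.099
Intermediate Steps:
Q(I, C) = sqrt(C**2 + I**2)
s(u) = sqrt(25 + u**2) - u (s(u) = sqrt(u**2 + 5**2) - u = sqrt(u**2 + 25) - u = sqrt(25 + u**2) - u)
-2076/x(-1, -54) + s(-25)/4127 = -2076/(-69) + (sqrt(25 + (-25)**2) - 1*(-25))/4127 = -2076*(-1/69) + (sqrt(25 + 625) + 25)*(1/4127) = 692/23 + (sqrt(650) + 25)*(1/4127) = 692/23 + (5*sqrt(26) + 25)*(1/4127) = 692/23 + (25 + 5*sqrt(26))*(1/4127) = 692/23 + (25/4127 + 5*sqrt(26)/4127) = 2856459/94921 + 5*sqrt(26)/4127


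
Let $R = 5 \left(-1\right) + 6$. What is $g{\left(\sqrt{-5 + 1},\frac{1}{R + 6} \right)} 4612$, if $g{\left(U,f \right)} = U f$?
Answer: $\frac{9224 i}{7} \approx 1317.7 i$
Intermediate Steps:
$R = 1$ ($R = -5 + 6 = 1$)
$g{\left(\sqrt{-5 + 1},\frac{1}{R + 6} \right)} 4612 = \frac{\sqrt{-5 + 1}}{1 + 6} \cdot 4612 = \frac{\sqrt{-4}}{7} \cdot 4612 = 2 i \frac{1}{7} \cdot 4612 = \frac{2 i}{7} \cdot 4612 = \frac{9224 i}{7}$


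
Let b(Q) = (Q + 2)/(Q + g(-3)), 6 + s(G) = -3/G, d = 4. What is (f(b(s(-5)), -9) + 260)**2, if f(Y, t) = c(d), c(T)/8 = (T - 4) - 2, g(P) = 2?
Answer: 59536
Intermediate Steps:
s(G) = -6 - 3/G
b(Q) = 1 (b(Q) = (Q + 2)/(Q + 2) = (2 + Q)/(2 + Q) = 1)
c(T) = -48 + 8*T (c(T) = 8*((T - 4) - 2) = 8*((-4 + T) - 2) = 8*(-6 + T) = -48 + 8*T)
f(Y, t) = -16 (f(Y, t) = -48 + 8*4 = -48 + 32 = -16)
(f(b(s(-5)), -9) + 260)**2 = (-16 + 260)**2 = 244**2 = 59536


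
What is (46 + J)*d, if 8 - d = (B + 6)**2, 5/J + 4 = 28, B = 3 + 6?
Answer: -240653/24 ≈ -10027.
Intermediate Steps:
B = 9
J = 5/24 (J = 5/(-4 + 28) = 5/24 ≈ 0.20833)
d = -217 (d = 8 - (9 + 6)**2 = 8 - 1*15**2 = 8 - 1*225 = 8 - 225 = -217)
(46 + J)*d = (46 + 5/24)*(-217) = (1109/24)*(-217) = -240653/24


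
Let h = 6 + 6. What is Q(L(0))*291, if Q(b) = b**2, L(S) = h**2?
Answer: 6034176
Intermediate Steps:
h = 12
L(S) = 144 (L(S) = 12**2 = 144)
Q(L(0))*291 = 144**2*291 = 20736*291 = 6034176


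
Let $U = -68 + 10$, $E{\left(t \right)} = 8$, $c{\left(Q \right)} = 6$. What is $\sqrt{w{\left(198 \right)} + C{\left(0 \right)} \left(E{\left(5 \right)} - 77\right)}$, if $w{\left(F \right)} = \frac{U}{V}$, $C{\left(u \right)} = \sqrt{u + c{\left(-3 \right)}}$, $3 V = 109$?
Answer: $\frac{\sqrt{-18966 - 819789 \sqrt{6}}}{109} \approx 13.062 i$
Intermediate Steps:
$V = \frac{109}{3}$ ($V = \frac{1}{3} \cdot 109 = \frac{109}{3} \approx 36.333$)
$C{\left(u \right)} = \sqrt{6 + u}$ ($C{\left(u \right)} = \sqrt{u + 6} = \sqrt{6 + u}$)
$U = -58$
$w{\left(F \right)} = - \frac{174}{109}$ ($w{\left(F \right)} = - \frac{58}{\frac{109}{3}} = \left(-58\right) \frac{3}{109} = - \frac{174}{109}$)
$\sqrt{w{\left(198 \right)} + C{\left(0 \right)} \left(E{\left(5 \right)} - 77\right)} = \sqrt{- \frac{174}{109} + \sqrt{6 + 0} \left(8 - 77\right)} = \sqrt{- \frac{174}{109} + \sqrt{6} \left(-69\right)} = \sqrt{- \frac{174}{109} - 69 \sqrt{6}}$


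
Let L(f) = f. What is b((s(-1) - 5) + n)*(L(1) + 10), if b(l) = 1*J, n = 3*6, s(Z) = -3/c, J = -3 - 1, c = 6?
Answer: -44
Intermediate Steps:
J = -4
s(Z) = -½ (s(Z) = -3/6 = -3*⅙ = -½)
n = 18
b(l) = -4 (b(l) = 1*(-4) = -4)
b((s(-1) - 5) + n)*(L(1) + 10) = -4*(1 + 10) = -4*11 = -44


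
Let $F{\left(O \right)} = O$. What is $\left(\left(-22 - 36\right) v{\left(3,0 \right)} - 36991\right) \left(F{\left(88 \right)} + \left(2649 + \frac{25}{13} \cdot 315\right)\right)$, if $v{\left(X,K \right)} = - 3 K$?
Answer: $- \frac{1607480896}{13} \approx -1.2365 \cdot 10^{8}$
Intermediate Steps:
$\left(\left(-22 - 36\right) v{\left(3,0 \right)} - 36991\right) \left(F{\left(88 \right)} + \left(2649 + \frac{25}{13} \cdot 315\right)\right) = \left(\left(-22 - 36\right) \left(\left(-3\right) 0\right) - 36991\right) \left(88 + \left(2649 + \frac{25}{13} \cdot 315\right)\right) = \left(\left(-58\right) 0 - 36991\right) \left(88 + \left(2649 + 25 \cdot \frac{1}{13} \cdot 315\right)\right) = \left(0 - 36991\right) \left(88 + \left(2649 + \frac{25}{13} \cdot 315\right)\right) = - 36991 \left(88 + \left(2649 + \frac{7875}{13}\right)\right) = - 36991 \left(88 + \frac{42312}{13}\right) = \left(-36991\right) \frac{43456}{13} = - \frac{1607480896}{13}$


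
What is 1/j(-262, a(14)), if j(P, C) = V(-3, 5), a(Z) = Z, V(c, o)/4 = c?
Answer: -1/12 ≈ -0.083333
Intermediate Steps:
V(c, o) = 4*c
j(P, C) = -12 (j(P, C) = 4*(-3) = -12)
1/j(-262, a(14)) = 1/(-12) = -1/12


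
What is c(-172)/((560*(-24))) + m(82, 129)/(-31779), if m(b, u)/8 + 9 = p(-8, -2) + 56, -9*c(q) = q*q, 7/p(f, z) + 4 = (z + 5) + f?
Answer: 18654617/80083080 ≈ 0.23294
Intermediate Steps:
p(f, z) = 7/(1 + f + z) (p(f, z) = 7/(-4 + ((z + 5) + f)) = 7/(-4 + ((5 + z) + f)) = 7/(-4 + (5 + f + z)) = 7/(1 + f + z))
c(q) = -q²/9 (c(q) = -q*q/9 = -q²/9)
m(b, u) = 3328/9 (m(b, u) = -72 + 8*(7/(1 - 8 - 2) + 56) = -72 + 8*(7/(-9) + 56) = -72 + 8*(7*(-⅑) + 56) = -72 + 8*(-7/9 + 56) = -72 + 8*(497/9) = -72 + 3976/9 = 3328/9)
c(-172)/((560*(-24))) + m(82, 129)/(-31779) = (-⅑*(-172)²)/((560*(-24))) + (3328/9)/(-31779) = -⅑*29584/(-13440) + (3328/9)*(-1/31779) = -29584/9*(-1/13440) - 3328/286011 = 1849/7560 - 3328/286011 = 18654617/80083080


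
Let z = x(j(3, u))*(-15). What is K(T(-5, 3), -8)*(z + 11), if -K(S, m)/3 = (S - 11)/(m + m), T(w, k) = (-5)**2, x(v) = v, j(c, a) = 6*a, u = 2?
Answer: -3549/8 ≈ -443.63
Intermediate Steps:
T(w, k) = 25
K(S, m) = -3*(-11 + S)/(2*m) (K(S, m) = -3*(S - 11)/(m + m) = -3*(-11 + S)/(2*m))
z = -180 (z = (6*2)*(-15) = 12*(-15) = -180)
K(T(-5, 3), -8)*(z + 11) = ((3/2)*(11 - 1*25)/(-8))*(-180 + 11) = ((3/2)*(-1/8)*(11 - 25))*(-169) = ((3/2)*(-1/8)*(-14))*(-169) = (21/8)*(-169) = -3549/8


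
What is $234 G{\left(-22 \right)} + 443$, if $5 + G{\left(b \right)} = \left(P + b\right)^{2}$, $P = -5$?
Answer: $169859$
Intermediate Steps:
$G{\left(b \right)} = -5 + \left(-5 + b\right)^{2}$
$234 G{\left(-22 \right)} + 443 = 234 \left(-5 + \left(-5 - 22\right)^{2}\right) + 443 = 234 \left(-5 + \left(-27\right)^{2}\right) + 443 = 234 \left(-5 + 729\right) + 443 = 234 \cdot 724 + 443 = 169416 + 443 = 169859$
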